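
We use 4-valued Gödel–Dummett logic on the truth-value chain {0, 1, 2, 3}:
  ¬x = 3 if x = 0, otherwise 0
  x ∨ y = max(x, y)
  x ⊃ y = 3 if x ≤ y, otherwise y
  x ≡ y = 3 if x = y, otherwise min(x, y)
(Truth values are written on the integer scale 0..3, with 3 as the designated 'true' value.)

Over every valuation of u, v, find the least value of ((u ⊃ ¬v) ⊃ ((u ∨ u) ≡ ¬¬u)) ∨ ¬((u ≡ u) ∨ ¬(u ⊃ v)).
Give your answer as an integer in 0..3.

Take u = 1, v = 0:
¬v = ¬0 = 3
u ⊃ ¬v = 1 ⊃ 3 = 3
u ∨ u = 1 ∨ 1 = 1
¬u = ¬1 = 0
¬¬u = ¬0 = 3
(u ∨ u) ≡ ¬¬u = 1 ≡ 3 = 1
(u ⊃ ¬v) ⊃ ((u ∨ u) ≡ ¬¬u) = 3 ⊃ 1 = 1
u ≡ u = 1 ≡ 1 = 3
u ⊃ v = 1 ⊃ 0 = 0
¬(u ⊃ v) = ¬0 = 3
(u ≡ u) ∨ ¬(u ⊃ v) = 3 ∨ 3 = 3
¬((u ≡ u) ∨ ¬(u ⊃ v)) = ¬3 = 0
((u ⊃ ¬v) ⊃ ((u ∨ u) ≡ ¬¬u)) ∨ ¬((u ≡ u) ∨ ¬(u ⊃ v)) = 1 ∨ 0 = 1
No assignment yields a value below 1, so this is the minimum.

1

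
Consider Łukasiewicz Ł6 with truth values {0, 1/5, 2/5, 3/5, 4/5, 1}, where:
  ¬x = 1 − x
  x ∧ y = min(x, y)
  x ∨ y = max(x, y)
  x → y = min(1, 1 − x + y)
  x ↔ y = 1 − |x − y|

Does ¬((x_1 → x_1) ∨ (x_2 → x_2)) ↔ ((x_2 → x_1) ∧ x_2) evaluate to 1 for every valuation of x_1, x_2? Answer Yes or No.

No

Counterexample: take x_1 = 0, x_2 = 1/5.
x_1 → x_1 = 0 → 0 = 1
x_2 → x_2 = 1/5 → 1/5 = 1
(x_1 → x_1) ∨ (x_2 → x_2) = 1 ∨ 1 = 1
¬((x_1 → x_1) ∨ (x_2 → x_2)) = ¬1 = 0
x_2 → x_1 = 1/5 → 0 = 4/5
(x_2 → x_1) ∧ x_2 = 4/5 ∧ 1/5 = 1/5
¬((x_1 → x_1) ∨ (x_2 → x_2)) ↔ ((x_2 → x_1) ∧ x_2) = 0 ↔ 1/5 = 4/5
This gives 4/5 ≠ 1.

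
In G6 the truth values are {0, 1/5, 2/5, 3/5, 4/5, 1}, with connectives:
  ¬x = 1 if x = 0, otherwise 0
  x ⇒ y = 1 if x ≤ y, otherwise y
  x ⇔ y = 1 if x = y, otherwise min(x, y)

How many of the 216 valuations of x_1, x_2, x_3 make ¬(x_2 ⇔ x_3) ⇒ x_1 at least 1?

value 1: 166 assignments (counts)
value 4/5: 10 assignments
value 3/5: 10 assignments
value 2/5: 10 assignments
value 1/5: 10 assignments
value 0: 10 assignments
So 166 of the 216 assignments meet the threshold.

166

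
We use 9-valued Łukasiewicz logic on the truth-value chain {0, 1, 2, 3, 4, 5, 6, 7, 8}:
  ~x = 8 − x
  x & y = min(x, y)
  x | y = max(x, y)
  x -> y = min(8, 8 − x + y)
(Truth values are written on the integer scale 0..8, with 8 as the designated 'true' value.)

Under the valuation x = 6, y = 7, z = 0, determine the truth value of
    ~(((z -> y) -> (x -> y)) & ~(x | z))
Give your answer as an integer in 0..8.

6

z -> y = 0 -> 7 = 8
x -> y = 6 -> 7 = 8
(z -> y) -> (x -> y) = 8 -> 8 = 8
x | z = 6 | 0 = 6
~(x | z) = ~6 = 2
((z -> y) -> (x -> y)) & ~(x | z) = 8 & 2 = 2
~(((z -> y) -> (x -> y)) & ~(x | z)) = ~2 = 6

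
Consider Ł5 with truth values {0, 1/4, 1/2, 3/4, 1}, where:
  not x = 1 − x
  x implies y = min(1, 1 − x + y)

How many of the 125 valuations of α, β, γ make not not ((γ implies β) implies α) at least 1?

45

value 1: 45 assignments (counts)
value 3/4: 24 assignments
value 1/2: 22 assignments
value 1/4: 19 assignments
value 0: 15 assignments
So 45 of the 125 assignments meet the threshold.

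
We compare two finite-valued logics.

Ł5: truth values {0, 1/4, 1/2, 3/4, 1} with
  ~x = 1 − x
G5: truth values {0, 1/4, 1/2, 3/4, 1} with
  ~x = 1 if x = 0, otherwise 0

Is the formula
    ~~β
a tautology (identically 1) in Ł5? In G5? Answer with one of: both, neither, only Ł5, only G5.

neither

In Ł5: at β = 0 the value is 0 — not a tautology.
In G5: at β = 0 the value is 0 — not a tautology.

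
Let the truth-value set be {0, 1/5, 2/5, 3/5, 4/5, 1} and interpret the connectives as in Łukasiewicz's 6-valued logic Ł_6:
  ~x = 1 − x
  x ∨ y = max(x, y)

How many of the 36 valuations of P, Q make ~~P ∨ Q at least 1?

value 1: 11 assignments (counts)
value 4/5: 9 assignments
value 3/5: 7 assignments
value 2/5: 5 assignments
value 1/5: 3 assignments
value 0: 1 assignment
So 11 of the 36 assignments meet the threshold.

11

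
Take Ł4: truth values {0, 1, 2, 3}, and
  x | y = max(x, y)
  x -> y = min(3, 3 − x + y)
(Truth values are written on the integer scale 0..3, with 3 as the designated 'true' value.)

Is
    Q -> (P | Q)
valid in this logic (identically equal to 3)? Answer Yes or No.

P = 0, Q = 0 ↦ 3
P = 0, Q = 1 ↦ 3
P = 0, Q = 2 ↦ 3
P = 0, Q = 3 ↦ 3
P = 1, Q = 0 ↦ 3
P = 1, Q = 1 ↦ 3
P = 1, Q = 2 ↦ 3
P = 1, Q = 3 ↦ 3
P = 2, Q = 0 ↦ 3
P = 2, Q = 1 ↦ 3
P = 2, Q = 2 ↦ 3
P = 2, Q = 3 ↦ 3
P = 3, Q = 0 ↦ 3
P = 3, Q = 1 ↦ 3
P = 3, Q = 2 ↦ 3
P = 3, Q = 3 ↦ 3
Every assignment gives a value ≥ 3.

Yes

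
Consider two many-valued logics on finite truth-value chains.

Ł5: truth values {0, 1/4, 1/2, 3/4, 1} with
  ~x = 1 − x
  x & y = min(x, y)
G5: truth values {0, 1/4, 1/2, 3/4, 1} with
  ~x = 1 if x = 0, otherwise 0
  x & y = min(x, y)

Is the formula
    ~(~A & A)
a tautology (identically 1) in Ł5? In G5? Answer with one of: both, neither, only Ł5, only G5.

only G5

In Ł5: at A = 1/4 the value is 3/4 — not a tautology.
In G5: every assignment gives 1 — tautology.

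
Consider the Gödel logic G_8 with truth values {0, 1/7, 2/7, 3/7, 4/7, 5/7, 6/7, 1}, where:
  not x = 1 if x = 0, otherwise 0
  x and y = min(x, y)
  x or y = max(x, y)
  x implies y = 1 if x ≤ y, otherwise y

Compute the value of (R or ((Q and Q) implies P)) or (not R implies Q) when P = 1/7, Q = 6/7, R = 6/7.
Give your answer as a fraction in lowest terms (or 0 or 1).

Q and Q = 6/7 and 6/7 = 6/7
(Q and Q) implies P = 6/7 implies 1/7 = 1/7
R or ((Q and Q) implies P) = 6/7 or 1/7 = 6/7
not R = not 6/7 = 0
not R implies Q = 0 implies 6/7 = 1
(R or ((Q and Q) implies P)) or (not R implies Q) = 6/7 or 1 = 1

1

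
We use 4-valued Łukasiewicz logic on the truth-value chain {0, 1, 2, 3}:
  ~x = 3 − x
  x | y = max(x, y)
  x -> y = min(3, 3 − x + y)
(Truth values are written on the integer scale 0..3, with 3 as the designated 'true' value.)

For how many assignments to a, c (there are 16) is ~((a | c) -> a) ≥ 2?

3

a = 0, c = 0 ↦ 0  <
a = 0, c = 1 ↦ 1  <
a = 0, c = 2 ↦ 2  ≥
a = 0, c = 3 ↦ 3  ≥
a = 1, c = 0 ↦ 0  <
a = 1, c = 1 ↦ 0  <
a = 1, c = 2 ↦ 1  <
a = 1, c = 3 ↦ 2  ≥
a = 2, c = 0 ↦ 0  <
a = 2, c = 1 ↦ 0  <
a = 2, c = 2 ↦ 0  <
a = 2, c = 3 ↦ 1  <
a = 3, c = 0 ↦ 0  <
a = 3, c = 1 ↦ 0  <
a = 3, c = 2 ↦ 0  <
a = 3, c = 3 ↦ 0  <
So 3 of the 16 assignments meet the threshold.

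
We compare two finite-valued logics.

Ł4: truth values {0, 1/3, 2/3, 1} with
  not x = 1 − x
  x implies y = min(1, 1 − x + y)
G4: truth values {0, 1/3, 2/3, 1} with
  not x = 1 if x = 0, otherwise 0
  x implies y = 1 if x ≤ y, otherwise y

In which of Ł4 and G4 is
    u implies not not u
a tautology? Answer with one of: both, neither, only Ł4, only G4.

In Ł4: every assignment gives 1 — tautology.
In G4: every assignment gives 1 — tautology.

both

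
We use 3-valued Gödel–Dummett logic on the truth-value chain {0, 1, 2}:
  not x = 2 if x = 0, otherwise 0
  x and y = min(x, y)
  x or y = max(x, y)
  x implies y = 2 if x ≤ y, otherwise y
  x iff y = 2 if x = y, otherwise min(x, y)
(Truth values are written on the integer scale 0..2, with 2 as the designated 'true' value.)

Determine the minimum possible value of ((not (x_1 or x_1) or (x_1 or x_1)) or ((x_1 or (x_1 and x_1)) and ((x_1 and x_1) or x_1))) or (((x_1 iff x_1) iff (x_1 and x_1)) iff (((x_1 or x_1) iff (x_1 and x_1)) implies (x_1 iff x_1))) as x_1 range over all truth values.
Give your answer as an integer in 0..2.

1

Take x_1 = 1:
x_1 or x_1 = 1 or 1 = 1
not (x_1 or x_1) = not 1 = 0
x_1 or x_1 = 1 or 1 = 1
not (x_1 or x_1) or (x_1 or x_1) = 0 or 1 = 1
x_1 and x_1 = 1 and 1 = 1
x_1 or (x_1 and x_1) = 1 or 1 = 1
x_1 and x_1 = 1 and 1 = 1
(x_1 and x_1) or x_1 = 1 or 1 = 1
(x_1 or (x_1 and x_1)) and ((x_1 and x_1) or x_1) = 1 and 1 = 1
(not (x_1 or x_1) or (x_1 or x_1)) or ((x_1 or (x_1 and x_1)) and ((x_1 and x_1) or x_1)) = 1 or 1 = 1
x_1 iff x_1 = 1 iff 1 = 2
x_1 and x_1 = 1 and 1 = 1
(x_1 iff x_1) iff (x_1 and x_1) = 2 iff 1 = 1
x_1 or x_1 = 1 or 1 = 1
x_1 and x_1 = 1 and 1 = 1
(x_1 or x_1) iff (x_1 and x_1) = 1 iff 1 = 2
x_1 iff x_1 = 1 iff 1 = 2
((x_1 or x_1) iff (x_1 and x_1)) implies (x_1 iff x_1) = 2 implies 2 = 2
((x_1 iff x_1) iff (x_1 and x_1)) iff (((x_1 or x_1) iff (x_1 and x_1)) implies (x_1 iff x_1)) = 1 iff 2 = 1
((not (x_1 or x_1) or (x_1 or x_1)) or ((x_1 or (x_1 and x_1)) and ((x_1 and x_1) or x_1))) or (((x_1 iff x_1) iff (x_1 and x_1)) iff (((x_1 or x_1) iff (x_1 and x_1)) implies (x_1 iff x_1))) = 1 or 1 = 1
No assignment yields a value below 1, so this is the minimum.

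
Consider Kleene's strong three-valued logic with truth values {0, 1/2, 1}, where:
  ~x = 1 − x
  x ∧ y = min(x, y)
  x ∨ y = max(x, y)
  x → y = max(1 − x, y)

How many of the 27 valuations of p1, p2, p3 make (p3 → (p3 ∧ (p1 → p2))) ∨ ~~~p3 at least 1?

14

value 1: 14 assignments (counts)
value 1/2: 12 assignments
value 0: 1 assignment
So 14 of the 27 assignments meet the threshold.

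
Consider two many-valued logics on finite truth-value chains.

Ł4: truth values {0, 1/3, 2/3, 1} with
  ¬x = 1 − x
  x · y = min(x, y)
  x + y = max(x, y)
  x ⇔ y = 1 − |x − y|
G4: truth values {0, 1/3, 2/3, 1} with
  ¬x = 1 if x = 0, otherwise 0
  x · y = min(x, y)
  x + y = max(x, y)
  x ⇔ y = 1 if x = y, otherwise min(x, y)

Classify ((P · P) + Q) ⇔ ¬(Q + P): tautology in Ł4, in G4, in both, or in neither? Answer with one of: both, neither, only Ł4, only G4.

In Ł4: at P = 0, Q = 0 the value is 0 — not a tautology.
In G4: at P = 0, Q = 0 the value is 0 — not a tautology.

neither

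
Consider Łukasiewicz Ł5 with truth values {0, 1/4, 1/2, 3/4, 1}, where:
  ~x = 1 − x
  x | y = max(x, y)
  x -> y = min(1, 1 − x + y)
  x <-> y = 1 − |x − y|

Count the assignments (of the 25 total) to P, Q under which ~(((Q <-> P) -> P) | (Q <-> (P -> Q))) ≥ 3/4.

value 1: 1 assignment (counts)
value 3/4: 2 assignments (counts)
value 1/2: 4 assignments
value 1/4: 5 assignments
value 0: 13 assignments
So 3 of the 25 assignments meet the threshold.

3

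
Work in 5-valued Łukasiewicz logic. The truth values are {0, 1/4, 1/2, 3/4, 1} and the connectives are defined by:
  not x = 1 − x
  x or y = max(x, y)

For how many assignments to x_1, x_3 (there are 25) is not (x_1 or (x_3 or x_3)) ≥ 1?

1

value 1: 1 assignment (counts)
value 3/4: 3 assignments
value 1/2: 5 assignments
value 1/4: 7 assignments
value 0: 9 assignments
So 1 of the 25 assignments meets the threshold.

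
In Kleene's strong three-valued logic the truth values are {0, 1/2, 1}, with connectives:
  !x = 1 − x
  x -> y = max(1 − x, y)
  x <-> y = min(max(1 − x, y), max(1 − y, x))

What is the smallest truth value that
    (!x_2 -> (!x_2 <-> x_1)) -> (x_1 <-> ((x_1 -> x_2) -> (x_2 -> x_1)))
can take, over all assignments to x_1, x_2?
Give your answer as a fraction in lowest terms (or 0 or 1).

1/2

Take x_1 = 0, x_2 = 1/2:
!x_2 = !1/2 = 1/2
!x_2 = !1/2 = 1/2
!x_2 <-> x_1 = 1/2 <-> 0 = 1/2
!x_2 -> (!x_2 <-> x_1) = 1/2 -> 1/2 = 1/2
x_1 -> x_2 = 0 -> 1/2 = 1
x_2 -> x_1 = 1/2 -> 0 = 1/2
(x_1 -> x_2) -> (x_2 -> x_1) = 1 -> 1/2 = 1/2
x_1 <-> ((x_1 -> x_2) -> (x_2 -> x_1)) = 0 <-> 1/2 = 1/2
(!x_2 -> (!x_2 <-> x_1)) -> (x_1 <-> ((x_1 -> x_2) -> (x_2 -> x_1))) = 1/2 -> 1/2 = 1/2
No assignment yields a value below 1/2, so this is the minimum.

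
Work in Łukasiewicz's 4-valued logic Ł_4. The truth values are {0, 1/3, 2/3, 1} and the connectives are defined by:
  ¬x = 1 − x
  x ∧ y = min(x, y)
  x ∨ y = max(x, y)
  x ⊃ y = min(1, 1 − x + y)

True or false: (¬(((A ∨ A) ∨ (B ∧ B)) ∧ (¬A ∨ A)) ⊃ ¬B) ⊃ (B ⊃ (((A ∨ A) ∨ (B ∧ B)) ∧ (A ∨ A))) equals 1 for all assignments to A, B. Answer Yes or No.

No

Counterexample: take A = 0, B = 1/3.
A ∨ A = 0 ∨ 0 = 0
B ∧ B = 1/3 ∧ 1/3 = 1/3
(A ∨ A) ∨ (B ∧ B) = 0 ∨ 1/3 = 1/3
¬A = ¬0 = 1
¬A ∨ A = 1 ∨ 0 = 1
((A ∨ A) ∨ (B ∧ B)) ∧ (¬A ∨ A) = 1/3 ∧ 1 = 1/3
¬(((A ∨ A) ∨ (B ∧ B)) ∧ (¬A ∨ A)) = ¬1/3 = 2/3
¬B = ¬1/3 = 2/3
¬(((A ∨ A) ∨ (B ∧ B)) ∧ (¬A ∨ A)) ⊃ ¬B = 2/3 ⊃ 2/3 = 1
A ∨ A = 0 ∨ 0 = 0
B ∧ B = 1/3 ∧ 1/3 = 1/3
(A ∨ A) ∨ (B ∧ B) = 0 ∨ 1/3 = 1/3
A ∨ A = 0 ∨ 0 = 0
((A ∨ A) ∨ (B ∧ B)) ∧ (A ∨ A) = 1/3 ∧ 0 = 0
B ⊃ (((A ∨ A) ∨ (B ∧ B)) ∧ (A ∨ A)) = 1/3 ⊃ 0 = 2/3
(¬(((A ∨ A) ∨ (B ∧ B)) ∧ (¬A ∨ A)) ⊃ ¬B) ⊃ (B ⊃ (((A ∨ A) ∨ (B ∧ B)) ∧ (A ∨ A))) = 1 ⊃ 2/3 = 2/3
This gives 2/3 ≠ 1.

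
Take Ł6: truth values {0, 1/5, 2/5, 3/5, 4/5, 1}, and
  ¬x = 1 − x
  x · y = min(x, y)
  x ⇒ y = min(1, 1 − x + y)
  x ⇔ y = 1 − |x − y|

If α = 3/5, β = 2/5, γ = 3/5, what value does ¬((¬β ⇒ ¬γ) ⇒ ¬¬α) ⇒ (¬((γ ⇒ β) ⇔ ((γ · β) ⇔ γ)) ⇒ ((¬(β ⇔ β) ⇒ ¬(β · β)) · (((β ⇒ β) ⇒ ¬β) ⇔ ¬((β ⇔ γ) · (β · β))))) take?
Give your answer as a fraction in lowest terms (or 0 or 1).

¬β = ¬2/5 = 3/5
¬γ = ¬3/5 = 2/5
¬β ⇒ ¬γ = 3/5 ⇒ 2/5 = 4/5
¬α = ¬3/5 = 2/5
¬¬α = ¬2/5 = 3/5
(¬β ⇒ ¬γ) ⇒ ¬¬α = 4/5 ⇒ 3/5 = 4/5
¬((¬β ⇒ ¬γ) ⇒ ¬¬α) = ¬4/5 = 1/5
γ ⇒ β = 3/5 ⇒ 2/5 = 4/5
γ · β = 3/5 · 2/5 = 2/5
(γ · β) ⇔ γ = 2/5 ⇔ 3/5 = 4/5
(γ ⇒ β) ⇔ ((γ · β) ⇔ γ) = 4/5 ⇔ 4/5 = 1
¬((γ ⇒ β) ⇔ ((γ · β) ⇔ γ)) = ¬1 = 0
β ⇔ β = 2/5 ⇔ 2/5 = 1
¬(β ⇔ β) = ¬1 = 0
β · β = 2/5 · 2/5 = 2/5
¬(β · β) = ¬2/5 = 3/5
¬(β ⇔ β) ⇒ ¬(β · β) = 0 ⇒ 3/5 = 1
β ⇒ β = 2/5 ⇒ 2/5 = 1
¬β = ¬2/5 = 3/5
(β ⇒ β) ⇒ ¬β = 1 ⇒ 3/5 = 3/5
β ⇔ γ = 2/5 ⇔ 3/5 = 4/5
β · β = 2/5 · 2/5 = 2/5
(β ⇔ γ) · (β · β) = 4/5 · 2/5 = 2/5
¬((β ⇔ γ) · (β · β)) = ¬2/5 = 3/5
((β ⇒ β) ⇒ ¬β) ⇔ ¬((β ⇔ γ) · (β · β)) = 3/5 ⇔ 3/5 = 1
(¬(β ⇔ β) ⇒ ¬(β · β)) · (((β ⇒ β) ⇒ ¬β) ⇔ ¬((β ⇔ γ) · (β · β))) = 1 · 1 = 1
¬((γ ⇒ β) ⇔ ((γ · β) ⇔ γ)) ⇒ ((¬(β ⇔ β) ⇒ ¬(β · β)) · (((β ⇒ β) ⇒ ¬β) ⇔ ¬((β ⇔ γ) · (β · β)))) = 0 ⇒ 1 = 1
¬((¬β ⇒ ¬γ) ⇒ ¬¬α) ⇒ (¬((γ ⇒ β) ⇔ ((γ · β) ⇔ γ)) ⇒ ((¬(β ⇔ β) ⇒ ¬(β · β)) · (((β ⇒ β) ⇒ ¬β) ⇔ ¬((β ⇔ γ) · (β · β))))) = 1/5 ⇒ 1 = 1

1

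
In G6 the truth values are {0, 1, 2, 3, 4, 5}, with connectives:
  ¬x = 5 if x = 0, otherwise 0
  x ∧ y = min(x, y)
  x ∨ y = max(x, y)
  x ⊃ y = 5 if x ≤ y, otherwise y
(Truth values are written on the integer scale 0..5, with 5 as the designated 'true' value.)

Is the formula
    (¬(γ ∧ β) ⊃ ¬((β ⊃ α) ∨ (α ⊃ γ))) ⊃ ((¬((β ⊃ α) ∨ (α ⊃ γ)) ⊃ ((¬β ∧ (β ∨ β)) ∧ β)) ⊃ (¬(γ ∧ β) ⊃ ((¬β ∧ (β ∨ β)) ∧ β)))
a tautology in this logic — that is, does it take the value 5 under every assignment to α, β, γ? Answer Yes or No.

Yes

At α = 0, β = 4, γ = 1, for instance:
γ ∧ β = 1 ∧ 4 = 1
¬(γ ∧ β) = ¬1 = 0
β ⊃ α = 4 ⊃ 0 = 0
α ⊃ γ = 0 ⊃ 1 = 5
(β ⊃ α) ∨ (α ⊃ γ) = 0 ∨ 5 = 5
¬((β ⊃ α) ∨ (α ⊃ γ)) = ¬5 = 0
¬(γ ∧ β) ⊃ ¬((β ⊃ α) ∨ (α ⊃ γ)) = 0 ⊃ 0 = 5
¬β = ¬4 = 0
β ∨ β = 4 ∨ 4 = 4
¬β ∧ (β ∨ β) = 0 ∧ 4 = 0
(¬β ∧ (β ∨ β)) ∧ β = 0 ∧ 4 = 0
¬((β ⊃ α) ∨ (α ⊃ γ)) ⊃ ((¬β ∧ (β ∨ β)) ∧ β) = 0 ⊃ 0 = 5
¬(γ ∧ β) ⊃ ((¬β ∧ (β ∨ β)) ∧ β) = 0 ⊃ 0 = 5
(¬((β ⊃ α) ∨ (α ⊃ γ)) ⊃ ((¬β ∧ (β ∨ β)) ∧ β)) ⊃ (¬(γ ∧ β) ⊃ ((¬β ∧ (β ∨ β)) ∧ β)) = 5 ⊃ 5 = 5
(¬(γ ∧ β) ⊃ ¬((β ⊃ α) ∨ (α ⊃ γ))) ⊃ ((¬((β ⊃ α) ∨ (α ⊃ γ)) ⊃ ((¬β ∧ (β ∨ β)) ∧ β)) ⊃ (¬(γ ∧ β) ⊃ ((¬β ∧ (β ∨ β)) ∧ β))) = 5 ⊃ 5 = 5
and checking the remaining 215 assignments likewise gives ≥ 5 in every case.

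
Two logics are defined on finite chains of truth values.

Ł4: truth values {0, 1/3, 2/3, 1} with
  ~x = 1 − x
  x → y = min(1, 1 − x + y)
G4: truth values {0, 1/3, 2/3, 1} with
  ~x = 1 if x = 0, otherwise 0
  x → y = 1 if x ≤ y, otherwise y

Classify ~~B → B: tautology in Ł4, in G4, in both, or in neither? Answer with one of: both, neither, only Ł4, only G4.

In Ł4: every assignment gives 1 — tautology.
In G4: at B = 1/3 the value is 1/3 — not a tautology.

only Ł4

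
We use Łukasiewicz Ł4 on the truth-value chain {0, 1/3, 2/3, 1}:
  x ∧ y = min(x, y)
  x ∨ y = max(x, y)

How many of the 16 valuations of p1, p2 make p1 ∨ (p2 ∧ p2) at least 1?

p1 = 0, p2 = 0 ↦ 0  <
p1 = 0, p2 = 1/3 ↦ 1/3  <
p1 = 0, p2 = 2/3 ↦ 2/3  <
p1 = 0, p2 = 1 ↦ 1  ≥
p1 = 1/3, p2 = 0 ↦ 1/3  <
p1 = 1/3, p2 = 1/3 ↦ 1/3  <
p1 = 1/3, p2 = 2/3 ↦ 2/3  <
p1 = 1/3, p2 = 1 ↦ 1  ≥
p1 = 2/3, p2 = 0 ↦ 2/3  <
p1 = 2/3, p2 = 1/3 ↦ 2/3  <
p1 = 2/3, p2 = 2/3 ↦ 2/3  <
p1 = 2/3, p2 = 1 ↦ 1  ≥
p1 = 1, p2 = 0 ↦ 1  ≥
p1 = 1, p2 = 1/3 ↦ 1  ≥
p1 = 1, p2 = 2/3 ↦ 1  ≥
p1 = 1, p2 = 1 ↦ 1  ≥
So 7 of the 16 assignments meet the threshold.

7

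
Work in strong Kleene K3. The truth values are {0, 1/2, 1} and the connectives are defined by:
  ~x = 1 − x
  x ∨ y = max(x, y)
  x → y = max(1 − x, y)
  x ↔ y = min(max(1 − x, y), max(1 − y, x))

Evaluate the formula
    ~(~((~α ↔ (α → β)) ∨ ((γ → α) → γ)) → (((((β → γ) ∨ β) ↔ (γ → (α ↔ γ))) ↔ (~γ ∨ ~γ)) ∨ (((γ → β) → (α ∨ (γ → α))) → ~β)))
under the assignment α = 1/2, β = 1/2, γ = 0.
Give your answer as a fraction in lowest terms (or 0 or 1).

~α = ~1/2 = 1/2
α → β = 1/2 → 1/2 = 1/2
~α ↔ (α → β) = 1/2 ↔ 1/2 = 1/2
γ → α = 0 → 1/2 = 1
(γ → α) → γ = 1 → 0 = 0
(~α ↔ (α → β)) ∨ ((γ → α) → γ) = 1/2 ∨ 0 = 1/2
~((~α ↔ (α → β)) ∨ ((γ → α) → γ)) = ~1/2 = 1/2
β → γ = 1/2 → 0 = 1/2
(β → γ) ∨ β = 1/2 ∨ 1/2 = 1/2
α ↔ γ = 1/2 ↔ 0 = 1/2
γ → (α ↔ γ) = 0 → 1/2 = 1
((β → γ) ∨ β) ↔ (γ → (α ↔ γ)) = 1/2 ↔ 1 = 1/2
~γ = ~0 = 1
~γ = ~0 = 1
~γ ∨ ~γ = 1 ∨ 1 = 1
(((β → γ) ∨ β) ↔ (γ → (α ↔ γ))) ↔ (~γ ∨ ~γ) = 1/2 ↔ 1 = 1/2
γ → β = 0 → 1/2 = 1
γ → α = 0 → 1/2 = 1
α ∨ (γ → α) = 1/2 ∨ 1 = 1
(γ → β) → (α ∨ (γ → α)) = 1 → 1 = 1
~β = ~1/2 = 1/2
((γ → β) → (α ∨ (γ → α))) → ~β = 1 → 1/2 = 1/2
((((β → γ) ∨ β) ↔ (γ → (α ↔ γ))) ↔ (~γ ∨ ~γ)) ∨ (((γ → β) → (α ∨ (γ → α))) → ~β) = 1/2 ∨ 1/2 = 1/2
~((~α ↔ (α → β)) ∨ ((γ → α) → γ)) → (((((β → γ) ∨ β) ↔ (γ → (α ↔ γ))) ↔ (~γ ∨ ~γ)) ∨ (((γ → β) → (α ∨ (γ → α))) → ~β)) = 1/2 → 1/2 = 1/2
~(~((~α ↔ (α → β)) ∨ ((γ → α) → γ)) → (((((β → γ) ∨ β) ↔ (γ → (α ↔ γ))) ↔ (~γ ∨ ~γ)) ∨ (((γ → β) → (α ∨ (γ → α))) → ~β))) = ~1/2 = 1/2

1/2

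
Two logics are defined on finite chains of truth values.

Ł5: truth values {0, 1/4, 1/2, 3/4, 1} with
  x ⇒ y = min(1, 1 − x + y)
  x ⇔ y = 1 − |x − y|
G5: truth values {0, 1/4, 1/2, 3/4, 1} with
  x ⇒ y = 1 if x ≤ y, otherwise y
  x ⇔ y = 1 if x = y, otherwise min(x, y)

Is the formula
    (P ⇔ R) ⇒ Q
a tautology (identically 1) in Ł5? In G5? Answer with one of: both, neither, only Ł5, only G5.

neither

In Ł5: at P = 0, Q = 0, R = 0 the value is 0 — not a tautology.
In G5: at P = 0, Q = 0, R = 0 the value is 0 — not a tautology.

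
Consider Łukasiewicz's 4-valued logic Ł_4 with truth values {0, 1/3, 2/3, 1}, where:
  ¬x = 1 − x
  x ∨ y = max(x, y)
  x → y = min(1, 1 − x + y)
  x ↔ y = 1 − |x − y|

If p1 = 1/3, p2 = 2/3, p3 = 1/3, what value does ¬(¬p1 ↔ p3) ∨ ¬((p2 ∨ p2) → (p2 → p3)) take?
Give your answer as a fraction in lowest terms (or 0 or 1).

¬p1 = ¬1/3 = 2/3
¬p1 ↔ p3 = 2/3 ↔ 1/3 = 2/3
¬(¬p1 ↔ p3) = ¬2/3 = 1/3
p2 ∨ p2 = 2/3 ∨ 2/3 = 2/3
p2 → p3 = 2/3 → 1/3 = 2/3
(p2 ∨ p2) → (p2 → p3) = 2/3 → 2/3 = 1
¬((p2 ∨ p2) → (p2 → p3)) = ¬1 = 0
¬(¬p1 ↔ p3) ∨ ¬((p2 ∨ p2) → (p2 → p3)) = 1/3 ∨ 0 = 1/3

1/3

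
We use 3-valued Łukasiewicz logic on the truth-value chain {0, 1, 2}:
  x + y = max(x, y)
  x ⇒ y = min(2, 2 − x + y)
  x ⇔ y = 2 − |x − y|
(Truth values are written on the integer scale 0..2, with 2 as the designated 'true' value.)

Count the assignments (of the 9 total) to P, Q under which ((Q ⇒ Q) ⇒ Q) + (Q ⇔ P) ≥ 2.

5

P = 0, Q = 0 ↦ 2  ≥
P = 0, Q = 1 ↦ 1  <
P = 0, Q = 2 ↦ 2  ≥
P = 1, Q = 0 ↦ 1  <
P = 1, Q = 1 ↦ 2  ≥
P = 1, Q = 2 ↦ 2  ≥
P = 2, Q = 0 ↦ 0  <
P = 2, Q = 1 ↦ 1  <
P = 2, Q = 2 ↦ 2  ≥
So 5 of the 9 assignments meet the threshold.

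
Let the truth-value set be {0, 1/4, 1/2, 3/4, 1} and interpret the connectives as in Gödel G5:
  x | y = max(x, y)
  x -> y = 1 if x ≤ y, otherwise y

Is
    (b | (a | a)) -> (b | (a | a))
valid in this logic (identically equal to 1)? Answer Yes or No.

At a = 1/4, b = 0, for instance:
a | a = 1/4 | 1/4 = 1/4
b | (a | a) = 0 | 1/4 = 1/4
(b | (a | a)) -> (b | (a | a)) = 1/4 -> 1/4 = 1
and checking the remaining 24 assignments likewise gives ≥ 1 in every case.

Yes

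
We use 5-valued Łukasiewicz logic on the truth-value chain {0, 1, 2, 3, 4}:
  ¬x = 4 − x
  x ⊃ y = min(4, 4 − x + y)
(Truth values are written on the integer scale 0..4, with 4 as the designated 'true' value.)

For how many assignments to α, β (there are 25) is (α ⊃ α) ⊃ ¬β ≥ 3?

10

value 4: 5 assignments (counts)
value 3: 5 assignments (counts)
value 2: 5 assignments
value 1: 5 assignments
value 0: 5 assignments
So 10 of the 25 assignments meet the threshold.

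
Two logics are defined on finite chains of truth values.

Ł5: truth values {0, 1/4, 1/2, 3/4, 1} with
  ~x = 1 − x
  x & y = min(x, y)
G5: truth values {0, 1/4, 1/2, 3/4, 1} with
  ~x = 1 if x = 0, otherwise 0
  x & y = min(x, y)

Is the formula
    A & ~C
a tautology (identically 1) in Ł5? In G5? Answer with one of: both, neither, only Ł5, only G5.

neither

In Ł5: at A = 0, C = 0 the value is 0 — not a tautology.
In G5: at A = 0, C = 0 the value is 0 — not a tautology.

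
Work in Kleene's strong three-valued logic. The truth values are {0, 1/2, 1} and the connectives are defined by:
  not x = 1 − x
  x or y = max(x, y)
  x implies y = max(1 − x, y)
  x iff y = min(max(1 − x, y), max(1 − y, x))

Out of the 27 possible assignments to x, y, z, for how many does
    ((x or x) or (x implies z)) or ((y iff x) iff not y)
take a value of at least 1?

21

value 1: 21 assignments (counts)
value 1/2: 6 assignments
So 21 of the 27 assignments meet the threshold.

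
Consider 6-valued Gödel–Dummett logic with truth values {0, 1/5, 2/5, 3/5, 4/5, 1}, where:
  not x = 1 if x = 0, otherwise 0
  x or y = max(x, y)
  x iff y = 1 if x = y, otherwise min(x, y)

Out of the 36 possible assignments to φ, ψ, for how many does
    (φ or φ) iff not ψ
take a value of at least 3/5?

value 1: 6 assignments (counts)
value 4/5: 1 assignment (counts)
value 3/5: 1 assignment (counts)
value 2/5: 1 assignment
value 1/5: 1 assignment
value 0: 26 assignments
So 8 of the 36 assignments meet the threshold.

8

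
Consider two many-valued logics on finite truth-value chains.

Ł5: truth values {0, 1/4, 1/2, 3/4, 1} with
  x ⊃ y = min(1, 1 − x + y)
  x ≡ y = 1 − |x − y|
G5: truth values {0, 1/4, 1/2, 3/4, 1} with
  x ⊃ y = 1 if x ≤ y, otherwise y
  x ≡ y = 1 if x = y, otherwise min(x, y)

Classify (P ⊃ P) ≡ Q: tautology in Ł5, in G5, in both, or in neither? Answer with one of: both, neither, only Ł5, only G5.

In Ł5: at P = 0, Q = 0 the value is 0 — not a tautology.
In G5: at P = 0, Q = 0 the value is 0 — not a tautology.

neither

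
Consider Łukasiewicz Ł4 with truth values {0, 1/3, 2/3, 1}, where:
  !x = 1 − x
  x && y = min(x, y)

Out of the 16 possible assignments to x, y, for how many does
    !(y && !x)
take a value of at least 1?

7

x = 0, y = 0 ↦ 1  ≥
x = 0, y = 1/3 ↦ 2/3  <
x = 0, y = 2/3 ↦ 1/3  <
x = 0, y = 1 ↦ 0  <
x = 1/3, y = 0 ↦ 1  ≥
x = 1/3, y = 1/3 ↦ 2/3  <
x = 1/3, y = 2/3 ↦ 1/3  <
x = 1/3, y = 1 ↦ 1/3  <
x = 2/3, y = 0 ↦ 1  ≥
x = 2/3, y = 1/3 ↦ 2/3  <
x = 2/3, y = 2/3 ↦ 2/3  <
x = 2/3, y = 1 ↦ 2/3  <
x = 1, y = 0 ↦ 1  ≥
x = 1, y = 1/3 ↦ 1  ≥
x = 1, y = 2/3 ↦ 1  ≥
x = 1, y = 1 ↦ 1  ≥
So 7 of the 16 assignments meet the threshold.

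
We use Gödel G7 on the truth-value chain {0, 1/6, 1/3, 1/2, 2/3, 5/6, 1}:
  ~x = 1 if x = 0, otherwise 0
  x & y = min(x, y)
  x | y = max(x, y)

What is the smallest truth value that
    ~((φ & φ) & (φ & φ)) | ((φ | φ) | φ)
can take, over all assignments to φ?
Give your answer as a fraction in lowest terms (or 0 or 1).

1/6

Take φ = 1/6:
φ & φ = 1/6 & 1/6 = 1/6
φ & φ = 1/6 & 1/6 = 1/6
(φ & φ) & (φ & φ) = 1/6 & 1/6 = 1/6
~((φ & φ) & (φ & φ)) = ~1/6 = 0
φ | φ = 1/6 | 1/6 = 1/6
(φ | φ) | φ = 1/6 | 1/6 = 1/6
~((φ & φ) & (φ & φ)) | ((φ | φ) | φ) = 0 | 1/6 = 1/6
No assignment yields a value below 1/6, so this is the minimum.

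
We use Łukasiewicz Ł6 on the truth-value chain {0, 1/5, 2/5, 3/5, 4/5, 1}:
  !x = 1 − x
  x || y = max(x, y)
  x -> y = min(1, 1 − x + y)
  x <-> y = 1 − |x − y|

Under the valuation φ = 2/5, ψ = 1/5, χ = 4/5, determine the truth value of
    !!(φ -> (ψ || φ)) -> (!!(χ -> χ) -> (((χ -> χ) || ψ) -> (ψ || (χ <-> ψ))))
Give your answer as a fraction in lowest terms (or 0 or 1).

ψ || φ = 1/5 || 2/5 = 2/5
φ -> (ψ || φ) = 2/5 -> 2/5 = 1
!(φ -> (ψ || φ)) = !1 = 0
!!(φ -> (ψ || φ)) = !0 = 1
χ -> χ = 4/5 -> 4/5 = 1
!(χ -> χ) = !1 = 0
!!(χ -> χ) = !0 = 1
χ -> χ = 4/5 -> 4/5 = 1
(χ -> χ) || ψ = 1 || 1/5 = 1
χ <-> ψ = 4/5 <-> 1/5 = 2/5
ψ || (χ <-> ψ) = 1/5 || 2/5 = 2/5
((χ -> χ) || ψ) -> (ψ || (χ <-> ψ)) = 1 -> 2/5 = 2/5
!!(χ -> χ) -> (((χ -> χ) || ψ) -> (ψ || (χ <-> ψ))) = 1 -> 2/5 = 2/5
!!(φ -> (ψ || φ)) -> (!!(χ -> χ) -> (((χ -> χ) || ψ) -> (ψ || (χ <-> ψ)))) = 1 -> 2/5 = 2/5

2/5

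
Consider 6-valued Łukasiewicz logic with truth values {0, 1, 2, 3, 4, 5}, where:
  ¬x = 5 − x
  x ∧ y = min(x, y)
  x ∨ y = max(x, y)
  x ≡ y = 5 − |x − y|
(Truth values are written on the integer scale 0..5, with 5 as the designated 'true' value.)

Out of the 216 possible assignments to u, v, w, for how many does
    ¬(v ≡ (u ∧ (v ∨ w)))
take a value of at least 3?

value 5: 7 assignments (counts)
value 4: 16 assignments (counts)
value 3: 27 assignments (counts)
value 2: 40 assignments
value 1: 55 assignments
value 0: 71 assignments
So 50 of the 216 assignments meet the threshold.

50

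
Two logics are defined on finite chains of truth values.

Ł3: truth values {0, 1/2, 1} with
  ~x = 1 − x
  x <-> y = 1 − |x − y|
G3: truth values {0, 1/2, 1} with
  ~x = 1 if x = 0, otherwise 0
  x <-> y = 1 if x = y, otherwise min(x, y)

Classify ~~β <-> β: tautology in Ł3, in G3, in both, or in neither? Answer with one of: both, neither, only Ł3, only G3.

In Ł3: every assignment gives 1 — tautology.
In G3: at β = 1/2 the value is 1/2 — not a tautology.

only Ł3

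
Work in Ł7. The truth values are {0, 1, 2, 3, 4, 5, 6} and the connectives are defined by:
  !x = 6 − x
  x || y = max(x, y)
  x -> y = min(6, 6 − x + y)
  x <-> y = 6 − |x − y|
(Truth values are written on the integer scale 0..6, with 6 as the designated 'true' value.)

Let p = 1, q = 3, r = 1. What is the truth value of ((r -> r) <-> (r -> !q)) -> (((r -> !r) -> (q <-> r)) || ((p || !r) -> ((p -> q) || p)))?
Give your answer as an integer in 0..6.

r -> r = 1 -> 1 = 6
!q = !3 = 3
r -> !q = 1 -> 3 = 6
(r -> r) <-> (r -> !q) = 6 <-> 6 = 6
!r = !1 = 5
r -> !r = 1 -> 5 = 6
q <-> r = 3 <-> 1 = 4
(r -> !r) -> (q <-> r) = 6 -> 4 = 4
!r = !1 = 5
p || !r = 1 || 5 = 5
p -> q = 1 -> 3 = 6
(p -> q) || p = 6 || 1 = 6
(p || !r) -> ((p -> q) || p) = 5 -> 6 = 6
((r -> !r) -> (q <-> r)) || ((p || !r) -> ((p -> q) || p)) = 4 || 6 = 6
((r -> r) <-> (r -> !q)) -> (((r -> !r) -> (q <-> r)) || ((p || !r) -> ((p -> q) || p))) = 6 -> 6 = 6

6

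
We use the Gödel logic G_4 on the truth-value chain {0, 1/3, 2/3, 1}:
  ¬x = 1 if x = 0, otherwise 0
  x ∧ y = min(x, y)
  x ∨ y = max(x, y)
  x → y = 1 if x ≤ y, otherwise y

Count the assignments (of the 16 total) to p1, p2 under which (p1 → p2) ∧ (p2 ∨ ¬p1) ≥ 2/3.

p1 = 0, p2 = 0 ↦ 1  ≥
p1 = 0, p2 = 1/3 ↦ 1  ≥
p1 = 0, p2 = 2/3 ↦ 1  ≥
p1 = 0, p2 = 1 ↦ 1  ≥
p1 = 1/3, p2 = 0 ↦ 0  <
p1 = 1/3, p2 = 1/3 ↦ 1/3  <
p1 = 1/3, p2 = 2/3 ↦ 2/3  ≥
p1 = 1/3, p2 = 1 ↦ 1  ≥
p1 = 2/3, p2 = 0 ↦ 0  <
p1 = 2/3, p2 = 1/3 ↦ 1/3  <
p1 = 2/3, p2 = 2/3 ↦ 2/3  ≥
p1 = 2/3, p2 = 1 ↦ 1  ≥
p1 = 1, p2 = 0 ↦ 0  <
p1 = 1, p2 = 1/3 ↦ 1/3  <
p1 = 1, p2 = 2/3 ↦ 2/3  ≥
p1 = 1, p2 = 1 ↦ 1  ≥
So 10 of the 16 assignments meet the threshold.

10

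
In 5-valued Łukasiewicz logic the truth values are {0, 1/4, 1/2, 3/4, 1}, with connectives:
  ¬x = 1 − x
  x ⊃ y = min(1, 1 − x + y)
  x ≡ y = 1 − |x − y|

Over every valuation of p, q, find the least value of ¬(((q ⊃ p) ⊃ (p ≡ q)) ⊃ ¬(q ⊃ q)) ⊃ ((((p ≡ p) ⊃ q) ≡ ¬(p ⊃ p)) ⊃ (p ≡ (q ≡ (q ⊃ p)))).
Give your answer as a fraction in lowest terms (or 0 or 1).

1/2

Take p = 0, q = 1/2:
q ⊃ p = 1/2 ⊃ 0 = 1/2
p ≡ q = 0 ≡ 1/2 = 1/2
(q ⊃ p) ⊃ (p ≡ q) = 1/2 ⊃ 1/2 = 1
q ⊃ q = 1/2 ⊃ 1/2 = 1
¬(q ⊃ q) = ¬1 = 0
((q ⊃ p) ⊃ (p ≡ q)) ⊃ ¬(q ⊃ q) = 1 ⊃ 0 = 0
¬(((q ⊃ p) ⊃ (p ≡ q)) ⊃ ¬(q ⊃ q)) = ¬0 = 1
p ≡ p = 0 ≡ 0 = 1
(p ≡ p) ⊃ q = 1 ⊃ 1/2 = 1/2
p ⊃ p = 0 ⊃ 0 = 1
¬(p ⊃ p) = ¬1 = 0
((p ≡ p) ⊃ q) ≡ ¬(p ⊃ p) = 1/2 ≡ 0 = 1/2
q ⊃ p = 1/2 ⊃ 0 = 1/2
q ≡ (q ⊃ p) = 1/2 ≡ 1/2 = 1
p ≡ (q ≡ (q ⊃ p)) = 0 ≡ 1 = 0
(((p ≡ p) ⊃ q) ≡ ¬(p ⊃ p)) ⊃ (p ≡ (q ≡ (q ⊃ p))) = 1/2 ⊃ 0 = 1/2
¬(((q ⊃ p) ⊃ (p ≡ q)) ⊃ ¬(q ⊃ q)) ⊃ ((((p ≡ p) ⊃ q) ≡ ¬(p ⊃ p)) ⊃ (p ≡ (q ≡ (q ⊃ p)))) = 1 ⊃ 1/2 = 1/2
No assignment yields a value below 1/2, so this is the minimum.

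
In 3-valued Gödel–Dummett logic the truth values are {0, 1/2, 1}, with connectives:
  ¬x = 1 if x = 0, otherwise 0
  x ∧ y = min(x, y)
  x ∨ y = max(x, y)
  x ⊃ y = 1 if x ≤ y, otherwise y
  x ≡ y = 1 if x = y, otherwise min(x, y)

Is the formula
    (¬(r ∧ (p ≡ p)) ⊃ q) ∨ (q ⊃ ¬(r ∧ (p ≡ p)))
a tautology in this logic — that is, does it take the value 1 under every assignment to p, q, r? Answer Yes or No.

At p = 1/2, q = 1, r = 0, for instance:
p ≡ p = 1/2 ≡ 1/2 = 1
r ∧ (p ≡ p) = 0 ∧ 1 = 0
¬(r ∧ (p ≡ p)) = ¬0 = 1
¬(r ∧ (p ≡ p)) ⊃ q = 1 ⊃ 1 = 1
q ⊃ ¬(r ∧ (p ≡ p)) = 1 ⊃ 1 = 1
(¬(r ∧ (p ≡ p)) ⊃ q) ∨ (q ⊃ ¬(r ∧ (p ≡ p))) = 1 ∨ 1 = 1
and checking the remaining 26 assignments likewise gives ≥ 1 in every case.

Yes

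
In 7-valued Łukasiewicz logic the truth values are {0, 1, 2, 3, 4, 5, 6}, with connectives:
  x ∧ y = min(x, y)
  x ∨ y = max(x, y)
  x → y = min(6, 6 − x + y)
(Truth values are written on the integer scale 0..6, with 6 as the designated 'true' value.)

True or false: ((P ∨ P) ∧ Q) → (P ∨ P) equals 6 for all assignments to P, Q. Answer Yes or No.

At P = 3, Q = 2, for instance:
P ∨ P = 3 ∨ 3 = 3
(P ∨ P) ∧ Q = 3 ∧ 2 = 2
((P ∨ P) ∧ Q) → (P ∨ P) = 2 → 3 = 6
and checking the remaining 48 assignments likewise gives ≥ 6 in every case.

Yes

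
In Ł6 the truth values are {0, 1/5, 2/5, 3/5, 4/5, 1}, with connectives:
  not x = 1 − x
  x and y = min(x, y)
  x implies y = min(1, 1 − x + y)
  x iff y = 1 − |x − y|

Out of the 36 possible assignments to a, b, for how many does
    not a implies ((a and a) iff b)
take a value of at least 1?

27

value 1: 27 assignments (counts)
value 4/5: 3 assignments
value 3/5: 2 assignments
value 2/5: 2 assignments
value 1/5: 1 assignment
value 0: 1 assignment
So 27 of the 36 assignments meet the threshold.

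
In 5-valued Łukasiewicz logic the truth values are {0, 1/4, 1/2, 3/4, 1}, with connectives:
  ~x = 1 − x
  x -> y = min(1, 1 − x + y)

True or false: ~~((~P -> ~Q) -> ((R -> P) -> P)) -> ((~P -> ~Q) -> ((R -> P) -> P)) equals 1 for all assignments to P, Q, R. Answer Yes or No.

Yes

At P = 1/2, Q = 1, R = 1/4, for instance:
~P = ~1/2 = 1/2
~Q = ~1 = 0
~P -> ~Q = 1/2 -> 0 = 1/2
R -> P = 1/4 -> 1/2 = 1
(R -> P) -> P = 1 -> 1/2 = 1/2
(~P -> ~Q) -> ((R -> P) -> P) = 1/2 -> 1/2 = 1
~((~P -> ~Q) -> ((R -> P) -> P)) = ~1 = 0
~~((~P -> ~Q) -> ((R -> P) -> P)) = ~0 = 1
~~((~P -> ~Q) -> ((R -> P) -> P)) -> ((~P -> ~Q) -> ((R -> P) -> P)) = 1 -> 1 = 1
and checking the remaining 124 assignments likewise gives ≥ 1 in every case.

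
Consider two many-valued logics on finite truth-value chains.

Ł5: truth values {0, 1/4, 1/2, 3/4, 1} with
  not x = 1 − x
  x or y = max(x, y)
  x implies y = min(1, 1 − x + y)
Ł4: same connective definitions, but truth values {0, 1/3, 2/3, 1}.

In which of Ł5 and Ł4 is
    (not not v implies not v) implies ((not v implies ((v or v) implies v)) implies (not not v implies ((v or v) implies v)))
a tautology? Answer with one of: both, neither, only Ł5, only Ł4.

In Ł5: every assignment gives 1 — tautology.
In Ł4: every assignment gives 1 — tautology.

both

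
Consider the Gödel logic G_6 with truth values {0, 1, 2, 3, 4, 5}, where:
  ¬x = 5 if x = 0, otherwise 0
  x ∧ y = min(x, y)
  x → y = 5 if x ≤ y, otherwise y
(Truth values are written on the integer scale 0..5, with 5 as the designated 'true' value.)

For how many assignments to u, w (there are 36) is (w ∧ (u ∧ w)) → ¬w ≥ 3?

11

value 5: 11 assignments (counts)
value 0: 25 assignments
So 11 of the 36 assignments meet the threshold.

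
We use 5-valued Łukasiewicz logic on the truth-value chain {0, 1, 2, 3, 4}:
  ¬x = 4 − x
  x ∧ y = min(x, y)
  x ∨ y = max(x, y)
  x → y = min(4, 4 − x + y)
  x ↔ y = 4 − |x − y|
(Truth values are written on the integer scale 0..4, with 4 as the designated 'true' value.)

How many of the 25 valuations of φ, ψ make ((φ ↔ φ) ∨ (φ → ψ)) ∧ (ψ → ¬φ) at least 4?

value 4: 15 assignments (counts)
value 3: 4 assignments
value 2: 3 assignments
value 1: 2 assignments
value 0: 1 assignment
So 15 of the 25 assignments meet the threshold.

15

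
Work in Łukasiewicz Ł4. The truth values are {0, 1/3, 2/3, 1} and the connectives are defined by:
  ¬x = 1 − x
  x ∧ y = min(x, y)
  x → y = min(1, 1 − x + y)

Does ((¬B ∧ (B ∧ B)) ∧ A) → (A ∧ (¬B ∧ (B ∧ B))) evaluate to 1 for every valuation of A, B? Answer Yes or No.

A = 0, B = 0 ↦ 1
A = 0, B = 1/3 ↦ 1
A = 0, B = 2/3 ↦ 1
A = 0, B = 1 ↦ 1
A = 1/3, B = 0 ↦ 1
A = 1/3, B = 1/3 ↦ 1
A = 1/3, B = 2/3 ↦ 1
A = 1/3, B = 1 ↦ 1
A = 2/3, B = 0 ↦ 1
A = 2/3, B = 1/3 ↦ 1
A = 2/3, B = 2/3 ↦ 1
A = 2/3, B = 1 ↦ 1
A = 1, B = 0 ↦ 1
A = 1, B = 1/3 ↦ 1
A = 1, B = 2/3 ↦ 1
A = 1, B = 1 ↦ 1
Every assignment gives a value ≥ 1.

Yes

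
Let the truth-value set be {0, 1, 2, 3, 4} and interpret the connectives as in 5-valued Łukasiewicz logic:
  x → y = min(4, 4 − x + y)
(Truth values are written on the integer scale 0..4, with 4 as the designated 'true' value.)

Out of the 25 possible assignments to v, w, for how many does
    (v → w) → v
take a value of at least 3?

value 4: 9 assignments (counts)
value 3: 3 assignments (counts)
value 2: 4 assignments
value 1: 4 assignments
value 0: 5 assignments
So 12 of the 25 assignments meet the threshold.

12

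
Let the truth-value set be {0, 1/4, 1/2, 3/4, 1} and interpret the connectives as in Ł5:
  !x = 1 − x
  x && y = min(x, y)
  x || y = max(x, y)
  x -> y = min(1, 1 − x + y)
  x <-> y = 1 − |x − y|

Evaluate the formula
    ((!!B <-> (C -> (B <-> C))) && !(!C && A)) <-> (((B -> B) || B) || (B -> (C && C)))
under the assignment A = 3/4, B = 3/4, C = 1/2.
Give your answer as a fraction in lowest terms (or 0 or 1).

1/2

!B = !3/4 = 1/4
!!B = !1/4 = 3/4
B <-> C = 3/4 <-> 1/2 = 3/4
C -> (B <-> C) = 1/2 -> 3/4 = 1
!!B <-> (C -> (B <-> C)) = 3/4 <-> 1 = 3/4
!C = !1/2 = 1/2
!C && A = 1/2 && 3/4 = 1/2
!(!C && A) = !1/2 = 1/2
(!!B <-> (C -> (B <-> C))) && !(!C && A) = 3/4 && 1/2 = 1/2
B -> B = 3/4 -> 3/4 = 1
(B -> B) || B = 1 || 3/4 = 1
C && C = 1/2 && 1/2 = 1/2
B -> (C && C) = 3/4 -> 1/2 = 3/4
((B -> B) || B) || (B -> (C && C)) = 1 || 3/4 = 1
((!!B <-> (C -> (B <-> C))) && !(!C && A)) <-> (((B -> B) || B) || (B -> (C && C))) = 1/2 <-> 1 = 1/2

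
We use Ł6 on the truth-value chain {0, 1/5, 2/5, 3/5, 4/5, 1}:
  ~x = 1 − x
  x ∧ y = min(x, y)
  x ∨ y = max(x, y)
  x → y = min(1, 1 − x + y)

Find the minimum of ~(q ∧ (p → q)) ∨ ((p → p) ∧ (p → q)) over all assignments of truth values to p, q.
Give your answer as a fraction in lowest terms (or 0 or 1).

3/5

Take p = 4/5, q = 2/5:
p → q = 4/5 → 2/5 = 3/5
q ∧ (p → q) = 2/5 ∧ 3/5 = 2/5
~(q ∧ (p → q)) = ~2/5 = 3/5
p → p = 4/5 → 4/5 = 1
p → q = 4/5 → 2/5 = 3/5
(p → p) ∧ (p → q) = 1 ∧ 3/5 = 3/5
~(q ∧ (p → q)) ∨ ((p → p) ∧ (p → q)) = 3/5 ∨ 3/5 = 3/5
No assignment yields a value below 3/5, so this is the minimum.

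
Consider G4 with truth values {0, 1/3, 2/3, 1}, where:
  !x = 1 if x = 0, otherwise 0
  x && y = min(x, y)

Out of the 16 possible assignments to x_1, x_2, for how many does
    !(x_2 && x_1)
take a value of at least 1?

7

x_1 = 0, x_2 = 0 ↦ 1  ≥
x_1 = 0, x_2 = 1/3 ↦ 1  ≥
x_1 = 0, x_2 = 2/3 ↦ 1  ≥
x_1 = 0, x_2 = 1 ↦ 1  ≥
x_1 = 1/3, x_2 = 0 ↦ 1  ≥
x_1 = 1/3, x_2 = 1/3 ↦ 0  <
x_1 = 1/3, x_2 = 2/3 ↦ 0  <
x_1 = 1/3, x_2 = 1 ↦ 0  <
x_1 = 2/3, x_2 = 0 ↦ 1  ≥
x_1 = 2/3, x_2 = 1/3 ↦ 0  <
x_1 = 2/3, x_2 = 2/3 ↦ 0  <
x_1 = 2/3, x_2 = 1 ↦ 0  <
x_1 = 1, x_2 = 0 ↦ 1  ≥
x_1 = 1, x_2 = 1/3 ↦ 0  <
x_1 = 1, x_2 = 2/3 ↦ 0  <
x_1 = 1, x_2 = 1 ↦ 0  <
So 7 of the 16 assignments meet the threshold.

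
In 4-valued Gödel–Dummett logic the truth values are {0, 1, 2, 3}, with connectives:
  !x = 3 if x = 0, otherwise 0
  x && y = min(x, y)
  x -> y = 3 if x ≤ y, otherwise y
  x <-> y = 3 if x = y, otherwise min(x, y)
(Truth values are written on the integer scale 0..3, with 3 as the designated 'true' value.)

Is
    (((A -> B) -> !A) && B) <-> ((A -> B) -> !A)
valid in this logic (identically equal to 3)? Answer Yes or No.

Counterexample: take A = 0, B = 0.
A -> B = 0 -> 0 = 3
!A = !0 = 3
(A -> B) -> !A = 3 -> 3 = 3
((A -> B) -> !A) && B = 3 && 0 = 0
(((A -> B) -> !A) && B) <-> ((A -> B) -> !A) = 0 <-> 3 = 0
This gives 0 ≠ 3.

No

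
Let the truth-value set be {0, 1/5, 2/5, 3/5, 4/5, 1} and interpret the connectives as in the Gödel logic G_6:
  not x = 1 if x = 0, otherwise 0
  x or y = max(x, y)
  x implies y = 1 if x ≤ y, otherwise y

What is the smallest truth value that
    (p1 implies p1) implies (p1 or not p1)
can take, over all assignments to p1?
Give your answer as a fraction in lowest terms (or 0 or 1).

1/5

Take p1 = 1/5:
p1 implies p1 = 1/5 implies 1/5 = 1
not p1 = not 1/5 = 0
p1 or not p1 = 1/5 or 0 = 1/5
(p1 implies p1) implies (p1 or not p1) = 1 implies 1/5 = 1/5
No assignment yields a value below 1/5, so this is the minimum.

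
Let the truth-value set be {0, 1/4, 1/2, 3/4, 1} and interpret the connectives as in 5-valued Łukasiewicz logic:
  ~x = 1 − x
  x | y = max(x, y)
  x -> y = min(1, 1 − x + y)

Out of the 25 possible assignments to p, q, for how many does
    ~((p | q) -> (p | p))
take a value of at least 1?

1

value 1: 1 assignment (counts)
value 3/4: 2 assignments
value 1/2: 3 assignments
value 1/4: 4 assignments
value 0: 15 assignments
So 1 of the 25 assignments meets the threshold.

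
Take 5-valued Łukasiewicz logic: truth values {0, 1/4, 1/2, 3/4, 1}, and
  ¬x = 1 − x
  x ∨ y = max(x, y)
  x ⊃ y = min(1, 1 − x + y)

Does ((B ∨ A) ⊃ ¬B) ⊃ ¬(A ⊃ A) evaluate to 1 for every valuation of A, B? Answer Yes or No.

Counterexample: take A = 0, B = 0.
B ∨ A = 0 ∨ 0 = 0
¬B = ¬0 = 1
(B ∨ A) ⊃ ¬B = 0 ⊃ 1 = 1
A ⊃ A = 0 ⊃ 0 = 1
¬(A ⊃ A) = ¬1 = 0
((B ∨ A) ⊃ ¬B) ⊃ ¬(A ⊃ A) = 1 ⊃ 0 = 0
This gives 0 ≠ 1.

No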